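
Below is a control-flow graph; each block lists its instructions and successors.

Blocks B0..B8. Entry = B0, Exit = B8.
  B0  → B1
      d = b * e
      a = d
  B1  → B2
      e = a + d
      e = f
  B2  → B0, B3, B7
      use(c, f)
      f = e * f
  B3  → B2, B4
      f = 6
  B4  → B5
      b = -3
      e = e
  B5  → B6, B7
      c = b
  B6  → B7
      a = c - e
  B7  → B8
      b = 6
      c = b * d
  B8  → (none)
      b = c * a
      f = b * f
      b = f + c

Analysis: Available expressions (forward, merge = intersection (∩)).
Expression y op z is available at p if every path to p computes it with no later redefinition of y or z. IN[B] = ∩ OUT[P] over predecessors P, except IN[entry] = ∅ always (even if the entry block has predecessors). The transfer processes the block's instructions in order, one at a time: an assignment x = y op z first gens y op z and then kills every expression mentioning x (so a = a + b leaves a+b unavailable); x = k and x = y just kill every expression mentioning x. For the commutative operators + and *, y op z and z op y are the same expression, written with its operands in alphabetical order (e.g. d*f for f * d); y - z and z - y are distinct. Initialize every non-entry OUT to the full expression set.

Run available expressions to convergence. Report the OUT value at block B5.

Answer: {a+d}

Working:
Converged values:
  B0: | IN={} | OUT={b*e}
  B1: | IN={b*e} | OUT={a+d}
  B2: | IN={a+d} | OUT={a+d}
  B3: | IN={a+d} | OUT={a+d}
  B4: | IN={a+d} | OUT={a+d}
  B5: | IN={a+d} | OUT={a+d}
  B6: | IN={a+d} | OUT={c-e}
  B7: | IN={} | OUT={b*d}
  B8: | IN={b*d} | OUT={a*c, c+f}

Merge at B5: IN[B5] = OUT[B4] = {a+d}
Applying B5's transfer function to that IN value gives OUT[B5] (row B5 above).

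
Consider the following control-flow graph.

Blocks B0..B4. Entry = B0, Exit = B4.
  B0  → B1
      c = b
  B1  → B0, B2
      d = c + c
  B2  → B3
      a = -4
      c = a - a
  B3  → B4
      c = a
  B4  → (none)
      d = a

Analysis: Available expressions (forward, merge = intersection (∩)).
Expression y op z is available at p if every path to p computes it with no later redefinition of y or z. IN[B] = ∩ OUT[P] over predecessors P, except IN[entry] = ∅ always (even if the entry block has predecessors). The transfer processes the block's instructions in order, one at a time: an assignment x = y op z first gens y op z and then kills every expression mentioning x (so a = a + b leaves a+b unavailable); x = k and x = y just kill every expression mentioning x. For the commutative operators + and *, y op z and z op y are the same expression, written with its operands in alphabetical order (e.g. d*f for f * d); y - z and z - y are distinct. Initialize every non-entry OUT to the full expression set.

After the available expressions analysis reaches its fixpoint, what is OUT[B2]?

Answer: {a-a}

Trace:
Per-block solution:
  B0: | IN={} | OUT={}
  B1: | IN={} | OUT={c+c}
  B2: | IN={c+c} | OUT={a-a}
  B3: | IN={a-a} | OUT={a-a}
  B4: | IN={a-a} | OUT={a-a}

Merge at B2: IN[B2] = OUT[B1] = {c+c}
Applying B2's transfer function to that IN value gives OUT[B2] (row B2 above).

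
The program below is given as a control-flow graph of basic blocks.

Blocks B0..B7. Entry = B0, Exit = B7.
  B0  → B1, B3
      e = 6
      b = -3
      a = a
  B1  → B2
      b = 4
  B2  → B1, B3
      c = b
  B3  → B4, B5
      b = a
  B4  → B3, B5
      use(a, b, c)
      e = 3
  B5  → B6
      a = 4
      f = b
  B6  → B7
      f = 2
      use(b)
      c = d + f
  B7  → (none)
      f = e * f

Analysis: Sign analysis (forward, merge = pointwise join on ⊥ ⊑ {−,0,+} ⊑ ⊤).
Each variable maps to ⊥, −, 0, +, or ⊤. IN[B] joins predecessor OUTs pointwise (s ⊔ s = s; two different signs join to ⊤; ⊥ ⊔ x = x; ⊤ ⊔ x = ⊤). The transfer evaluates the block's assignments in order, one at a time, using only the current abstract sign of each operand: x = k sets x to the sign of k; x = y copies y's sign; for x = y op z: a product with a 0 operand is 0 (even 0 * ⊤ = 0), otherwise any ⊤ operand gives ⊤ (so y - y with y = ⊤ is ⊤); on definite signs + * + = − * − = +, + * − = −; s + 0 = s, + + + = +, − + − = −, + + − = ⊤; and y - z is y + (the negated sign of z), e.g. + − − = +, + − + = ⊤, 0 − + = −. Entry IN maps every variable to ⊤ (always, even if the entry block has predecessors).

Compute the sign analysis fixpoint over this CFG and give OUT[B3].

Converged values:
  B0:   IN=(all ⊤)   OUT={b:-, e:+; rest ⊤}
  B1:   IN={e:+; rest ⊤}   OUT={b:+, e:+; rest ⊤}
  B2:   IN={b:+, e:+; rest ⊤}   OUT={b:+, c:+, e:+; rest ⊤}
  B3:   IN={e:+; rest ⊤}   OUT={e:+; rest ⊤}
  B4:   IN={e:+; rest ⊤}   OUT={e:+; rest ⊤}
  B5:   IN={e:+; rest ⊤}   OUT={a:+, e:+; rest ⊤}
  B6:   IN={a:+, e:+; rest ⊤}   OUT={a:+, e:+, f:+; rest ⊤}
  B7:   IN={a:+, e:+, f:+; rest ⊤}   OUT={a:+, e:+, f:+; rest ⊤}

Merge at B3: IN[B3] = OUT[B0] ⊔ OUT[B2] ⊔ OUT[B4] = {a: ⊤, b: ⊤, c: ⊤, d: ⊤, e: +, f: ⊤}
Applying B3's transfer function to that IN value gives OUT[B3] (row B3 above).

Answer: {a: ⊤, b: ⊤, c: ⊤, d: ⊤, e: +, f: ⊤}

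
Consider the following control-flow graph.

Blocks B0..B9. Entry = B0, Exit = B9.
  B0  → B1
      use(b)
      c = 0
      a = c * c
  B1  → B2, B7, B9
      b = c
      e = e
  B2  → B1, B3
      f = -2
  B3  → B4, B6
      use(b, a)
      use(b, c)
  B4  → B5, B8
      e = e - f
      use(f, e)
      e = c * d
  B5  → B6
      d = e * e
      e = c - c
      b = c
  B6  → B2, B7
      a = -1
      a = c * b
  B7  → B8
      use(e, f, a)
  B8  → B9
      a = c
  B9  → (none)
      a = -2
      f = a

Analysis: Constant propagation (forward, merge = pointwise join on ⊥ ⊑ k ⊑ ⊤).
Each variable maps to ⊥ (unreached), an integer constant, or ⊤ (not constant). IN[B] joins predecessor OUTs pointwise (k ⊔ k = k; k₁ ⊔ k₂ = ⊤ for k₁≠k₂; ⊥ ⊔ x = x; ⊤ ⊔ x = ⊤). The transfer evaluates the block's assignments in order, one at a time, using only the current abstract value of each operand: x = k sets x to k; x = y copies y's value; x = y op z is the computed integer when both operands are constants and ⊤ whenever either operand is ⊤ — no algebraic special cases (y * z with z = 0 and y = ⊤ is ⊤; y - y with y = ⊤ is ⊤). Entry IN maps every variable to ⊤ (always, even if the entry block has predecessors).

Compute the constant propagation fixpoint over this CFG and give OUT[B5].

Answer: {a: 0, b: 0, c: 0, d: ⊤, e: 0, f: -2}

Working:
Converged values:
  B0:  IN=(all ⊤)  OUT={a:0, c:0; rest ⊤}
  B1:  IN={a:0, c:0; rest ⊤}  OUT={a:0, b:0, c:0; rest ⊤}
  B2:  IN={a:0, b:0, c:0; rest ⊤}  OUT={a:0, b:0, c:0, f:-2; rest ⊤}
  B3:  IN={a:0, b:0, c:0, f:-2; rest ⊤}  OUT={a:0, b:0, c:0, f:-2; rest ⊤}
  B4:  IN={a:0, b:0, c:0, f:-2; rest ⊤}  OUT={a:0, b:0, c:0, f:-2; rest ⊤}
  B5:  IN={a:0, b:0, c:0, f:-2; rest ⊤}  OUT={a:0, b:0, c:0, e:0, f:-2; rest ⊤}
  B6:  IN={a:0, b:0, c:0, f:-2; rest ⊤}  OUT={a:0, b:0, c:0, f:-2; rest ⊤}
  B7:  IN={a:0, b:0, c:0; rest ⊤}  OUT={a:0, b:0, c:0; rest ⊤}
  B8:  IN={a:0, b:0, c:0; rest ⊤}  OUT={a:0, b:0, c:0; rest ⊤}
  B9:  IN={a:0, b:0, c:0; rest ⊤}  OUT={a:-2, b:0, c:0, f:-2; rest ⊤}

Merge at B5: IN[B5] = OUT[B4] = {a: 0, b: 0, c: 0, d: ⊤, e: ⊤, f: -2}
Applying B5's transfer function to that IN value gives OUT[B5] (row B5 above).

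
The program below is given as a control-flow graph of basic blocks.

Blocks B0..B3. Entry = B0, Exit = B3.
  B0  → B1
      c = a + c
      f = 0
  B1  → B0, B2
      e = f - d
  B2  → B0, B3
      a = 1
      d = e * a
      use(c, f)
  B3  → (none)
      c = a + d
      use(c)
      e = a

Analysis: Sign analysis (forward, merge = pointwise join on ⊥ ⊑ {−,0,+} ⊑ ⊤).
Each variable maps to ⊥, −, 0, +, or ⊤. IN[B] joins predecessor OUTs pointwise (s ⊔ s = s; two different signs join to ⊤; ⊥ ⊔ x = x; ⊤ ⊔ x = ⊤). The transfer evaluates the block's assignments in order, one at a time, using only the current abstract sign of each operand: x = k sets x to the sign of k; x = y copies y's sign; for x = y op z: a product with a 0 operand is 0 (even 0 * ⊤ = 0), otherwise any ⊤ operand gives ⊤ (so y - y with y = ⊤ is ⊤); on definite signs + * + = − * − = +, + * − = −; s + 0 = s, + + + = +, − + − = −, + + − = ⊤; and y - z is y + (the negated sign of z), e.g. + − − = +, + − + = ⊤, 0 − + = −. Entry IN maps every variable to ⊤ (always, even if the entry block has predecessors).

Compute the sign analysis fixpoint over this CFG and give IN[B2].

Answer: {a: ⊤, b: ⊤, c: ⊤, d: ⊤, e: ⊤, f: 0}

Trace:
Converged values:
  B0:   IN=(all ⊤)   OUT={f:0; rest ⊤}
  B1:   IN={f:0; rest ⊤}   OUT={f:0; rest ⊤}
  B2:   IN={f:0; rest ⊤}   OUT={a:+, f:0; rest ⊤}
  B3:   IN={a:+, f:0; rest ⊤}   OUT={a:+, e:+, f:0; rest ⊤}

Merge at B2: IN[B2] = OUT[B1] = {a: ⊤, b: ⊤, c: ⊤, d: ⊤, e: ⊤, f: 0}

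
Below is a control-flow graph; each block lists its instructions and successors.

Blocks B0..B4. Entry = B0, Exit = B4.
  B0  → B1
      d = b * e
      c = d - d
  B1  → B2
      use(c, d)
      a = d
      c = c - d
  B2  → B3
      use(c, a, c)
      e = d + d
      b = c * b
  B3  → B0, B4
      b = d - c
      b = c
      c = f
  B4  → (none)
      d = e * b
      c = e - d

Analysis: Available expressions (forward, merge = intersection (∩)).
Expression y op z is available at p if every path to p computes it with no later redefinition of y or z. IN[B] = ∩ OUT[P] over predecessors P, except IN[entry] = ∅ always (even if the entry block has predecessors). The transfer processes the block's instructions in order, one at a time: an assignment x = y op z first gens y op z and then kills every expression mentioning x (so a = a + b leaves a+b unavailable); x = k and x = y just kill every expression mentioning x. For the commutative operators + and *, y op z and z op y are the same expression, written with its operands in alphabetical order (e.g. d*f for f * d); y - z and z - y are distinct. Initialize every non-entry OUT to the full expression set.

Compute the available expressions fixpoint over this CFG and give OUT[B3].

Answer: {d+d, d-d}

Working:
Per-block solution:
  B0:   IN={}   OUT={b*e, d-d}
  B1:   IN={b*e, d-d}   OUT={b*e, d-d}
  B2:   IN={b*e, d-d}   OUT={d+d, d-d}
  B3:   IN={d+d, d-d}   OUT={d+d, d-d}
  B4:   IN={d+d, d-d}   OUT={b*e, e-d}

Merge at B3: IN[B3] = OUT[B2] = {d+d, d-d}
Applying B3's transfer function to that IN value gives OUT[B3] (row B3 above).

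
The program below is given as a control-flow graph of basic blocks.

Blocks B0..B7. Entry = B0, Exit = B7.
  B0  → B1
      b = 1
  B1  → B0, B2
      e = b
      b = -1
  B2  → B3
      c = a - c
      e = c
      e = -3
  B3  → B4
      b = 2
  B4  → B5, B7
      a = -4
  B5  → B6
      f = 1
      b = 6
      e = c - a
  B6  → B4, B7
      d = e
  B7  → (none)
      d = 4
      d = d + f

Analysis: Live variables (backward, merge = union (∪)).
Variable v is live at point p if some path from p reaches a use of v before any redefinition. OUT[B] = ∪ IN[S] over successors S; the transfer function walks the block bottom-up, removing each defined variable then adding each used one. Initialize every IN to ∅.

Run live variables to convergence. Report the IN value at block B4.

Converged values:
  B0:  IN={a, c, f}  OUT={a, b, c, f}
  B1:  IN={a, b, c, f}  OUT={a, c, f}
  B2:  IN={a, c, f}  OUT={c, f}
  B3:  IN={c, f}  OUT={c, f}
  B4:  IN={c, f}  OUT={a, c, f}
  B5:  IN={a, c}  OUT={c, e, f}
  B6:  IN={c, e, f}  OUT={c, f}
  B7:  IN={f}  OUT={}

Merge at B4: OUT[B4] = IN[B5] ⊔ IN[B7] = {a, c, f}
Applying B4's transfer function to that OUT value gives IN[B4] (row B4 above).

Answer: {c, f}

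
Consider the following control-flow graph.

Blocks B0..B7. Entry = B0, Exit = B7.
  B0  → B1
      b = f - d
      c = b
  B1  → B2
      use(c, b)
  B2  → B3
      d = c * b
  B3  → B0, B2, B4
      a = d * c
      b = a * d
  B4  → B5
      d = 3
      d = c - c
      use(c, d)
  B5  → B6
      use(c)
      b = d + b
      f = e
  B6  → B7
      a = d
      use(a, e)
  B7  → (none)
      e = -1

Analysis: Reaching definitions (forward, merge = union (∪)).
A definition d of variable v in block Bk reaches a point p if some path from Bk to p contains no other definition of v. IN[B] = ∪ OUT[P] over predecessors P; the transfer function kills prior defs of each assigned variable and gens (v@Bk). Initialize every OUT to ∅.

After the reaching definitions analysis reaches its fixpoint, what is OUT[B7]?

Answer: {a@B6, b@B5, c@B0, d@B4, e@B7, f@B5}

Working:
Converged values:
  B0:   IN={a@B3, b@B3, c@B0, d@B2}   OUT={a@B3, b@B0, c@B0, d@B2}
  B1:   IN={a@B3, b@B0, c@B0, d@B2}   OUT={a@B3, b@B0, c@B0, d@B2}
  B2:   IN={a@B3, b@B0, b@B3, c@B0, d@B2}   OUT={a@B3, b@B0, b@B3, c@B0, d@B2}
  B3:   IN={a@B3, b@B0, b@B3, c@B0, d@B2}   OUT={a@B3, b@B3, c@B0, d@B2}
  B4:   IN={a@B3, b@B3, c@B0, d@B2}   OUT={a@B3, b@B3, c@B0, d@B4}
  B5:   IN={a@B3, b@B3, c@B0, d@B4}   OUT={a@B3, b@B5, c@B0, d@B4, f@B5}
  B6:   IN={a@B3, b@B5, c@B0, d@B4, f@B5}   OUT={a@B6, b@B5, c@B0, d@B4, f@B5}
  B7:   IN={a@B6, b@B5, c@B0, d@B4, f@B5}   OUT={a@B6, b@B5, c@B0, d@B4, e@B7, f@B5}

Merge at B7: IN[B7] = OUT[B6] = {a@B6, b@B5, c@B0, d@B4, f@B5}
Applying B7's transfer function to that IN value gives OUT[B7] (row B7 above).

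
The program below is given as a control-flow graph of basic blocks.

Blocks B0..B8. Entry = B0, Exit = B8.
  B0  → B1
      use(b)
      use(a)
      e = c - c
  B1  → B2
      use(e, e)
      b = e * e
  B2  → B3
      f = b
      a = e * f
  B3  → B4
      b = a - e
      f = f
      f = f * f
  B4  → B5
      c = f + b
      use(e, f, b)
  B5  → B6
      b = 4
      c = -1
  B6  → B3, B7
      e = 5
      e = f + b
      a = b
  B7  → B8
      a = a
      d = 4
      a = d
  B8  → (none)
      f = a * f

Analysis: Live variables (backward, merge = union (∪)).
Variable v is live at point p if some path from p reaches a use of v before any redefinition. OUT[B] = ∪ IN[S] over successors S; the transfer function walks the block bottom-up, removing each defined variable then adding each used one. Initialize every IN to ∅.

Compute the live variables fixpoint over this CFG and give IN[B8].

Fixpoint table:
  B0:   IN={a, b, c}   OUT={e}
  B1:   IN={e}   OUT={b, e}
  B2:   IN={b, e}   OUT={a, e, f}
  B3:   IN={a, e, f}   OUT={b, e, f}
  B4:   IN={b, e, f}   OUT={f}
  B5:   IN={f}   OUT={b, f}
  B6:   IN={b, f}   OUT={a, e, f}
  B7:   IN={a, f}   OUT={a, f}
  B8:   IN={a, f}   OUT={}

B8 is the boundary node: OUT[B8] = {}
Applying B8's transfer function to that OUT value gives IN[B8] (row B8 above).

Answer: {a, f}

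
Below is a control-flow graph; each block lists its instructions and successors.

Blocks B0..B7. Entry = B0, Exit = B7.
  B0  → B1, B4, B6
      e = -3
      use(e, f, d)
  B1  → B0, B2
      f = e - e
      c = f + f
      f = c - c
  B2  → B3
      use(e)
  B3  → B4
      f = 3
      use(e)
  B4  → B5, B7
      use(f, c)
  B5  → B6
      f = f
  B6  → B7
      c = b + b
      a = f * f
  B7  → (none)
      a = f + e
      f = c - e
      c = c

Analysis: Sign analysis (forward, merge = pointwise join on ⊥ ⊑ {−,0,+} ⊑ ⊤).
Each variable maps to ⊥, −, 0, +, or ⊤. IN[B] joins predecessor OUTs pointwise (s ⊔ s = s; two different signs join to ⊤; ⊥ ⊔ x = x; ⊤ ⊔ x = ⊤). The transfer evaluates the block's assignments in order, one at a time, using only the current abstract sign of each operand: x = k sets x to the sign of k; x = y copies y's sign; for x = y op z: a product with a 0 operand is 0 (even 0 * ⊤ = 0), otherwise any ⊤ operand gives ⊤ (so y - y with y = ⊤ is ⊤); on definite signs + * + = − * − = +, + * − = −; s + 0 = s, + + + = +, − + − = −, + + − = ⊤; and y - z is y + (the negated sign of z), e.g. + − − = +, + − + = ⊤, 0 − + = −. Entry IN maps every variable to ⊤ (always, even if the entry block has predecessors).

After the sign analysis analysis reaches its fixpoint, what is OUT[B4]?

Per-block solution:
  B0:  IN=(all ⊤)  OUT={e:-; rest ⊤}
  B1:  IN={e:-; rest ⊤}  OUT={e:-; rest ⊤}
  B2:  IN={e:-; rest ⊤}  OUT={e:-; rest ⊤}
  B3:  IN={e:-; rest ⊤}  OUT={e:-, f:+; rest ⊤}
  B4:  IN={e:-; rest ⊤}  OUT={e:-; rest ⊤}
  B5:  IN={e:-; rest ⊤}  OUT={e:-; rest ⊤}
  B6:  IN={e:-; rest ⊤}  OUT={e:-; rest ⊤}
  B7:  IN={e:-; rest ⊤}  OUT={e:-; rest ⊤}

Merge at B4: IN[B4] = OUT[B0] ⊔ OUT[B3] = {a: ⊤, b: ⊤, c: ⊤, d: ⊤, e: -, f: ⊤}
Applying B4's transfer function to that IN value gives OUT[B4] (row B4 above).

Answer: {a: ⊤, b: ⊤, c: ⊤, d: ⊤, e: -, f: ⊤}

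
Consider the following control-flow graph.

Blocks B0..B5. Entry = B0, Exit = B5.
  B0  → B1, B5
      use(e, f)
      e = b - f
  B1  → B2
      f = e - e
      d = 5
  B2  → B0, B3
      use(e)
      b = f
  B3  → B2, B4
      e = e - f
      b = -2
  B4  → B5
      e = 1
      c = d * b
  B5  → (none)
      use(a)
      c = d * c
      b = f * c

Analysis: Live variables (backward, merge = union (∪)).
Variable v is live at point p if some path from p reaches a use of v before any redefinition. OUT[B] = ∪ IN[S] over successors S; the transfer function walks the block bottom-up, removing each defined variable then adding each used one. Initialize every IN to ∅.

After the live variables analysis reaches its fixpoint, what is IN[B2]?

Per-block solution:
  B0:  IN={a, b, c, d, e, f}  OUT={a, c, d, e, f}
  B1:  IN={a, c, e}  OUT={a, c, d, e, f}
  B2:  IN={a, c, d, e, f}  OUT={a, b, c, d, e, f}
  B3:  IN={a, c, d, e, f}  OUT={a, b, c, d, e, f}
  B4:  IN={a, b, d, f}  OUT={a, c, d, f}
  B5:  IN={a, c, d, f}  OUT={}

Merge at B2: OUT[B2] = IN[B0] ⊔ IN[B3] = {a, b, c, d, e, f}
Applying B2's transfer function to that OUT value gives IN[B2] (row B2 above).

Answer: {a, c, d, e, f}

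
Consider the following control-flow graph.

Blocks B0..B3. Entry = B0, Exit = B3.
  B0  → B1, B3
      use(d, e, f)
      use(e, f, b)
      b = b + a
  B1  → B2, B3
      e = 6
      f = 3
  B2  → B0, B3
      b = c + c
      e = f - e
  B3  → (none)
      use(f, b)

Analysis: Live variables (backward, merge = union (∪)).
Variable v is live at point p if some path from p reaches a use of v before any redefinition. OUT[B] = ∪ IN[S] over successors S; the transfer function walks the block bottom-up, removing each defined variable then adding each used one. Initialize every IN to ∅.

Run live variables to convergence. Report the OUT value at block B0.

Per-block solution:
  B0: | IN={a, b, c, d, e, f} | OUT={a, b, c, d, f}
  B1: | IN={a, b, c, d} | OUT={a, b, c, d, e, f}
  B2: | IN={a, c, d, e, f} | OUT={a, b, c, d, e, f}
  B3: | IN={b, f} | OUT={}

Merge at B0: OUT[B0] = IN[B1] ⊔ IN[B3] = {a, b, c, d, f}

Answer: {a, b, c, d, f}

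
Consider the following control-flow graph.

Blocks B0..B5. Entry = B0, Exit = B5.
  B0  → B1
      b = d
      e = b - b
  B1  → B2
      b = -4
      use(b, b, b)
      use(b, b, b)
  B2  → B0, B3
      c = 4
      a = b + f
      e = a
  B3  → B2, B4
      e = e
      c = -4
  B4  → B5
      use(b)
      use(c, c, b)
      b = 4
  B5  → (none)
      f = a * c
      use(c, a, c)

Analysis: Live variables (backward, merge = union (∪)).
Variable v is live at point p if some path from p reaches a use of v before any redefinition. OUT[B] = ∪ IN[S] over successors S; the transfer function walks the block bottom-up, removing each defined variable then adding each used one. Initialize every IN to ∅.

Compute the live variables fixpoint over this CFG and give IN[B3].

Per-block solution:
  B0: | IN={d, f} | OUT={d, f}
  B1: | IN={d, f} | OUT={b, d, f}
  B2: | IN={b, d, f} | OUT={a, b, d, e, f}
  B3: | IN={a, b, d, e, f} | OUT={a, b, c, d, f}
  B4: | IN={a, b, c} | OUT={a, c}
  B5: | IN={a, c} | OUT={}

Merge at B3: OUT[B3] = IN[B2] ⊔ IN[B4] = {a, b, c, d, f}
Applying B3's transfer function to that OUT value gives IN[B3] (row B3 above).

Answer: {a, b, d, e, f}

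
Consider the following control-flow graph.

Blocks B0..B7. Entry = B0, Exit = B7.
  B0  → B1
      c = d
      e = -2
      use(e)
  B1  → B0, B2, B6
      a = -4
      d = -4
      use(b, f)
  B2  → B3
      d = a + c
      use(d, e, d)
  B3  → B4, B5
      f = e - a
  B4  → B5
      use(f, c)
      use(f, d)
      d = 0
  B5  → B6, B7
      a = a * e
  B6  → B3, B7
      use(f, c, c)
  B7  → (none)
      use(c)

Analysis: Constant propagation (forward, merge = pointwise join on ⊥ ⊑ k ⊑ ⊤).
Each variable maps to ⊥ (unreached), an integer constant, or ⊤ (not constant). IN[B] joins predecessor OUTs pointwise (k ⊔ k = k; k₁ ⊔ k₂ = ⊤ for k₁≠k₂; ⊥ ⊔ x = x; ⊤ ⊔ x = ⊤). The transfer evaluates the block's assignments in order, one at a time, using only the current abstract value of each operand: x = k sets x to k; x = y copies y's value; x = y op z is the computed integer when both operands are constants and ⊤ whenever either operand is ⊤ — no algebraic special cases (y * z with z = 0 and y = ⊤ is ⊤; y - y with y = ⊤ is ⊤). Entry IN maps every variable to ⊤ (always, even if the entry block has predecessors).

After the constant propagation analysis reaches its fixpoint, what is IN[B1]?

Answer: {a: ⊤, b: ⊤, c: ⊤, d: ⊤, e: -2, f: ⊤}

Working:
Converged values:
  B0:  IN=(all ⊤)  OUT={e:-2; rest ⊤}
  B1:  IN={e:-2; rest ⊤}  OUT={a:-4, d:-4, e:-2; rest ⊤}
  B2:  IN={a:-4, d:-4, e:-2; rest ⊤}  OUT={a:-4, e:-2; rest ⊤}
  B3:  IN={e:-2; rest ⊤}  OUT={e:-2; rest ⊤}
  B4:  IN={e:-2; rest ⊤}  OUT={d:0, e:-2; rest ⊤}
  B5:  IN={e:-2; rest ⊤}  OUT={e:-2; rest ⊤}
  B6:  IN={e:-2; rest ⊤}  OUT={e:-2; rest ⊤}
  B7:  IN={e:-2; rest ⊤}  OUT={e:-2; rest ⊤}

Merge at B1: IN[B1] = OUT[B0] = {a: ⊤, b: ⊤, c: ⊤, d: ⊤, e: -2, f: ⊤}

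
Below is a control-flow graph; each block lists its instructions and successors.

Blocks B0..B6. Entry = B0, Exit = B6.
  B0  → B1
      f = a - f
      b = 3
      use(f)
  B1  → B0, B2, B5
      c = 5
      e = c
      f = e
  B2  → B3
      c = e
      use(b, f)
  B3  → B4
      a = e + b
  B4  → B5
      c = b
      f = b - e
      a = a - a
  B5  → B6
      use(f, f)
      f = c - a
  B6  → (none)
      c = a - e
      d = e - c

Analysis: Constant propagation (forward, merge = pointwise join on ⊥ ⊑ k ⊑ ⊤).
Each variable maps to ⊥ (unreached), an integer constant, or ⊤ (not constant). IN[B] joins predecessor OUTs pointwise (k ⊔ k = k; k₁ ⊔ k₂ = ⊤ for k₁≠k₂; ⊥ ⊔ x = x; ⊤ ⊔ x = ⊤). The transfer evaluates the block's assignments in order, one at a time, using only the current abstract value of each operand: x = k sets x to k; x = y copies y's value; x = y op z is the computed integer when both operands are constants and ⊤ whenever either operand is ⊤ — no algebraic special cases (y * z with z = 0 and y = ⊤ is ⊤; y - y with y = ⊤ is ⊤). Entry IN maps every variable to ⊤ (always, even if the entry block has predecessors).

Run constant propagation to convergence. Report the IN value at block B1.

Per-block solution:
  B0: | IN=(all ⊤) | OUT={b:3; rest ⊤}
  B1: | IN={b:3; rest ⊤} | OUT={b:3, c:5, e:5, f:5; rest ⊤}
  B2: | IN={b:3, c:5, e:5, f:5; rest ⊤} | OUT={b:3, c:5, e:5, f:5; rest ⊤}
  B3: | IN={b:3, c:5, e:5, f:5; rest ⊤} | OUT={a:8, b:3, c:5, e:5, f:5; rest ⊤}
  B4: | IN={a:8, b:3, c:5, e:5, f:5; rest ⊤} | OUT={a:0, b:3, c:3, e:5, f:-2; rest ⊤}
  B5: | IN={b:3, e:5; rest ⊤} | OUT={b:3, e:5; rest ⊤}
  B6: | IN={b:3, e:5; rest ⊤} | OUT={b:3, e:5; rest ⊤}

Merge at B1: IN[B1] = OUT[B0] = {a: ⊤, b: 3, c: ⊤, d: ⊤, e: ⊤, f: ⊤}

Answer: {a: ⊤, b: 3, c: ⊤, d: ⊤, e: ⊤, f: ⊤}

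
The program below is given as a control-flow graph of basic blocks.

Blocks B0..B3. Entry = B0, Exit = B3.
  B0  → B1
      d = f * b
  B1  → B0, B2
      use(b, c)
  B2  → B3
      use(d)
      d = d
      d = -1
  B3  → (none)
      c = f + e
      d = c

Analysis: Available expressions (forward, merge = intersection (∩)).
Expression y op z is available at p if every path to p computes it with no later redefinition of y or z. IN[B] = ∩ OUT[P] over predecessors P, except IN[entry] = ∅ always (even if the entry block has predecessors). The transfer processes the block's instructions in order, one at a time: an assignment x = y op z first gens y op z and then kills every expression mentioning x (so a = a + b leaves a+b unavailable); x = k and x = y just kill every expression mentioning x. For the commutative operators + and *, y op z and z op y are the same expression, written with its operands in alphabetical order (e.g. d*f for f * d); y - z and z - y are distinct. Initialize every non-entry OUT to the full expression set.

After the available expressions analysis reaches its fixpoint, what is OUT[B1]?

Converged values:
  B0:  IN={}  OUT={b*f}
  B1:  IN={b*f}  OUT={b*f}
  B2:  IN={b*f}  OUT={b*f}
  B3:  IN={b*f}  OUT={b*f, e+f}

Merge at B1: IN[B1] = OUT[B0] = {b*f}
Applying B1's transfer function to that IN value gives OUT[B1] (row B1 above).

Answer: {b*f}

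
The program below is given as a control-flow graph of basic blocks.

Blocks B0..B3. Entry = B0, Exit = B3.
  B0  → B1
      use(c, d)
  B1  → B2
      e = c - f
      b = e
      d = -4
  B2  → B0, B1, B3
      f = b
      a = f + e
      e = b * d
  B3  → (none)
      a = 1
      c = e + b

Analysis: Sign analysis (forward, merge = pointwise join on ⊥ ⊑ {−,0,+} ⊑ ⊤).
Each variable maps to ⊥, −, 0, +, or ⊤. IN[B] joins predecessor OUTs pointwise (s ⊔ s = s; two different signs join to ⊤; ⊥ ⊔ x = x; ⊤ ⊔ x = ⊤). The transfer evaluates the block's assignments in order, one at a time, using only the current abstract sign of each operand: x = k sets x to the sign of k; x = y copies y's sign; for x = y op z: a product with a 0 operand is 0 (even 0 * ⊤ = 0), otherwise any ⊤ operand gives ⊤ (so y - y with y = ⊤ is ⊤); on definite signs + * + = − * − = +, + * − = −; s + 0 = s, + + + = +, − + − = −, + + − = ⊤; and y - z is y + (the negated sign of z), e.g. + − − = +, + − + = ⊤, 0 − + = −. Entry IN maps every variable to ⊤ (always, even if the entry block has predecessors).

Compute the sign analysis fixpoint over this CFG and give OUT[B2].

Answer: {a: ⊤, b: ⊤, c: ⊤, d: -, e: ⊤, f: ⊤}

Trace:
Fixpoint table:
  B0:   IN=(all ⊤)   OUT=(all ⊤)
  B1:   IN=(all ⊤)   OUT={d:-; rest ⊤}
  B2:   IN={d:-; rest ⊤}   OUT={d:-; rest ⊤}
  B3:   IN={d:-; rest ⊤}   OUT={a:+, d:-; rest ⊤}

Merge at B2: IN[B2] = OUT[B1] = {a: ⊤, b: ⊤, c: ⊤, d: -, e: ⊤, f: ⊤}
Applying B2's transfer function to that IN value gives OUT[B2] (row B2 above).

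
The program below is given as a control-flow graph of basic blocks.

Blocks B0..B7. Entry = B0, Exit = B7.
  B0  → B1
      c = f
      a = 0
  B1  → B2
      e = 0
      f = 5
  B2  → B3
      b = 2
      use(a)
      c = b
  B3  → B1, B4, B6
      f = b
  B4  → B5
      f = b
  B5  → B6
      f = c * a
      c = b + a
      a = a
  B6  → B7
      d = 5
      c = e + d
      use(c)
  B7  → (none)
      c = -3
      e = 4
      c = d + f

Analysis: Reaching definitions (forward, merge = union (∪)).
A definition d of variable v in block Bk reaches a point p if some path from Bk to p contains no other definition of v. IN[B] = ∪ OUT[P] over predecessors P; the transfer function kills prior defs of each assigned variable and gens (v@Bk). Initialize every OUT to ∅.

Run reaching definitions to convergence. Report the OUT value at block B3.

Answer: {a@B0, b@B2, c@B2, e@B1, f@B3}

Trace:
Converged values:
  B0:   IN={}   OUT={a@B0, c@B0}
  B1:   IN={a@B0, b@B2, c@B0, c@B2, e@B1, f@B3}   OUT={a@B0, b@B2, c@B0, c@B2, e@B1, f@B1}
  B2:   IN={a@B0, b@B2, c@B0, c@B2, e@B1, f@B1}   OUT={a@B0, b@B2, c@B2, e@B1, f@B1}
  B3:   IN={a@B0, b@B2, c@B2, e@B1, f@B1}   OUT={a@B0, b@B2, c@B2, e@B1, f@B3}
  B4:   IN={a@B0, b@B2, c@B2, e@B1, f@B3}   OUT={a@B0, b@B2, c@B2, e@B1, f@B4}
  B5:   IN={a@B0, b@B2, c@B2, e@B1, f@B4}   OUT={a@B5, b@B2, c@B5, e@B1, f@B5}
  B6:   IN={a@B0, a@B5, b@B2, c@B2, c@B5, e@B1, f@B3, f@B5}   OUT={a@B0, a@B5, b@B2, c@B6, d@B6, e@B1, f@B3, f@B5}
  B7:   IN={a@B0, a@B5, b@B2, c@B6, d@B6, e@B1, f@B3, f@B5}   OUT={a@B0, a@B5, b@B2, c@B7, d@B6, e@B7, f@B3, f@B5}

Merge at B3: IN[B3] = OUT[B2] = {a@B0, b@B2, c@B2, e@B1, f@B1}
Applying B3's transfer function to that IN value gives OUT[B3] (row B3 above).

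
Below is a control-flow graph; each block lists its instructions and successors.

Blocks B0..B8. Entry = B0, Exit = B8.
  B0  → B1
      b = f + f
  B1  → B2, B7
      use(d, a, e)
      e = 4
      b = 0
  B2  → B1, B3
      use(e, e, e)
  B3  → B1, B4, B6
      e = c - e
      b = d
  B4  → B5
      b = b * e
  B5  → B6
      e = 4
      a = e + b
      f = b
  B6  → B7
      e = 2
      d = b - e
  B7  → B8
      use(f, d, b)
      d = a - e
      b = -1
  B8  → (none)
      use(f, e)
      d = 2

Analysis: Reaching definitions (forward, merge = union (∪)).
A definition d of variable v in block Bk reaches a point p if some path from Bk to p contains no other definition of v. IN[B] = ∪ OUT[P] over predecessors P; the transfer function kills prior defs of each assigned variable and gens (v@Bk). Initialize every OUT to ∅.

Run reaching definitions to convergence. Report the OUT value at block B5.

Answer: {a@B5, b@B4, e@B5, f@B5}

Derivation:
Fixpoint table:
  B0:   IN={}   OUT={b@B0}
  B1:   IN={b@B0, b@B1, b@B3, e@B1, e@B3}   OUT={b@B1, e@B1}
  B2:   IN={b@B1, e@B1}   OUT={b@B1, e@B1}
  B3:   IN={b@B1, e@B1}   OUT={b@B3, e@B3}
  B4:   IN={b@B3, e@B3}   OUT={b@B4, e@B3}
  B5:   IN={b@B4, e@B3}   OUT={a@B5, b@B4, e@B5, f@B5}
  B6:   IN={a@B5, b@B3, b@B4, e@B3, e@B5, f@B5}   OUT={a@B5, b@B3, b@B4, d@B6, e@B6, f@B5}
  B7:   IN={a@B5, b@B1, b@B3, b@B4, d@B6, e@B1, e@B6, f@B5}   OUT={a@B5, b@B7, d@B7, e@B1, e@B6, f@B5}
  B8:   IN={a@B5, b@B7, d@B7, e@B1, e@B6, f@B5}   OUT={a@B5, b@B7, d@B8, e@B1, e@B6, f@B5}

Merge at B5: IN[B5] = OUT[B4] = {b@B4, e@B3}
Applying B5's transfer function to that IN value gives OUT[B5] (row B5 above).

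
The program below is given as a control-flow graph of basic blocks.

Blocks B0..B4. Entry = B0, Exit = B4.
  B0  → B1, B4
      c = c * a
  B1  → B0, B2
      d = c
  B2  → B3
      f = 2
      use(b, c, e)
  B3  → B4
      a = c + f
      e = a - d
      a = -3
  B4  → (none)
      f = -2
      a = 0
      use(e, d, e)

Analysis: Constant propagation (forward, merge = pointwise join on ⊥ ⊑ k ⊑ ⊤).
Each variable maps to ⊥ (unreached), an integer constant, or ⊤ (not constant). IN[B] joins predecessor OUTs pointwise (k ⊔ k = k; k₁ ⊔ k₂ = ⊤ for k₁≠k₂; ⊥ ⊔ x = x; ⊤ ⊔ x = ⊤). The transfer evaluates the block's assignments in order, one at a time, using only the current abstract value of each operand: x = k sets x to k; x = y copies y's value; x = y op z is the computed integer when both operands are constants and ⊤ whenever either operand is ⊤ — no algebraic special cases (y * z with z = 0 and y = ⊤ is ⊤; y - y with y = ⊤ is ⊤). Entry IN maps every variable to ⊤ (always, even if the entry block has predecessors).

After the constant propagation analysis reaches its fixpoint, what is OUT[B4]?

Per-block solution:
  B0: | IN=(all ⊤) | OUT=(all ⊤)
  B1: | IN=(all ⊤) | OUT=(all ⊤)
  B2: | IN=(all ⊤) | OUT={f:2; rest ⊤}
  B3: | IN={f:2; rest ⊤} | OUT={a:-3, f:2; rest ⊤}
  B4: | IN=(all ⊤) | OUT={a:0, f:-2; rest ⊤}

Merge at B4: IN[B4] = OUT[B0] ⊔ OUT[B3] = {a: ⊤, b: ⊤, c: ⊤, d: ⊤, e: ⊤, f: ⊤}
Applying B4's transfer function to that IN value gives OUT[B4] (row B4 above).

Answer: {a: 0, b: ⊤, c: ⊤, d: ⊤, e: ⊤, f: -2}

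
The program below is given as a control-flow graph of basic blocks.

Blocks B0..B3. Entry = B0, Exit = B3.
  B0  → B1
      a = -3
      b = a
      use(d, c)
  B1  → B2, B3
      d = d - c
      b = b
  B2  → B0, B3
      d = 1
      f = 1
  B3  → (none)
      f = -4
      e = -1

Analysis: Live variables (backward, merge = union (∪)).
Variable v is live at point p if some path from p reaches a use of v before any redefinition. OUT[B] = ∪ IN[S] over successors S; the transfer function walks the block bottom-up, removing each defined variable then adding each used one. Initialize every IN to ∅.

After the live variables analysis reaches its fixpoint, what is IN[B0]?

Answer: {c, d}

Working:
Converged values:
  B0:  IN={c, d}  OUT={b, c, d}
  B1:  IN={b, c, d}  OUT={c}
  B2:  IN={c}  OUT={c, d}
  B3:  IN={}  OUT={}

Merge at B0: OUT[B0] = IN[B1] = {b, c, d}
Applying B0's transfer function to that OUT value gives IN[B0] (row B0 above).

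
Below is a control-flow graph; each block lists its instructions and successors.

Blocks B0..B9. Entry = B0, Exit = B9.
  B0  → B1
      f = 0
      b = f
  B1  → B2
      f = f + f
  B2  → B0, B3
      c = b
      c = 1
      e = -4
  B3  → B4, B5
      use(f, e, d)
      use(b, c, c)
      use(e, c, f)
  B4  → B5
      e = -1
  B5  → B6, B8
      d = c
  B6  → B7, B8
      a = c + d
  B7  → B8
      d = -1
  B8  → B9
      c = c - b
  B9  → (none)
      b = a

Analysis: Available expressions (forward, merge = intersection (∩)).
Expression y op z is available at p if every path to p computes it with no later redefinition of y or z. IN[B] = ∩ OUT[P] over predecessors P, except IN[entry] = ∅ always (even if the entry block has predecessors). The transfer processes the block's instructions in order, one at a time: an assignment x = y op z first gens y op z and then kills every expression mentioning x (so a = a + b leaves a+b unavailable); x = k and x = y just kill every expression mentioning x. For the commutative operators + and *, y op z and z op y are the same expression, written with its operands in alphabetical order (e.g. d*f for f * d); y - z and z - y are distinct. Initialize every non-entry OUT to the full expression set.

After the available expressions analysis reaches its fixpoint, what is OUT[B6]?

Answer: {c+d}

Derivation:
Fixpoint table:
  B0: | IN={} | OUT={}
  B1: | IN={} | OUT={}
  B2: | IN={} | OUT={}
  B3: | IN={} | OUT={}
  B4: | IN={} | OUT={}
  B5: | IN={} | OUT={}
  B6: | IN={} | OUT={c+d}
  B7: | IN={c+d} | OUT={}
  B8: | IN={} | OUT={}
  B9: | IN={} | OUT={}

Merge at B6: IN[B6] = OUT[B5] = {}
Applying B6's transfer function to that IN value gives OUT[B6] (row B6 above).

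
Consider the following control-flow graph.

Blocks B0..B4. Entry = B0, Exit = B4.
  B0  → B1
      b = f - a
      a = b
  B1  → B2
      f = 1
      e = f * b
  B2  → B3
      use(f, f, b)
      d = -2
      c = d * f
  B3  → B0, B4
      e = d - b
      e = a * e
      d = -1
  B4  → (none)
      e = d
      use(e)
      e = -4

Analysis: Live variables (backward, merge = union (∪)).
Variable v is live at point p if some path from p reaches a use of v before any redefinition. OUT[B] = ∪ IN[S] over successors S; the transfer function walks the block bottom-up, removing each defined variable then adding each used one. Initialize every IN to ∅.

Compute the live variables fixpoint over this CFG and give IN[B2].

Answer: {a, b, f}

Derivation:
Per-block solution:
  B0:  IN={a, f}  OUT={a, b}
  B1:  IN={a, b}  OUT={a, b, f}
  B2:  IN={a, b, f}  OUT={a, b, d, f}
  B3:  IN={a, b, d, f}  OUT={a, d, f}
  B4:  IN={d}  OUT={}

Merge at B2: OUT[B2] = IN[B3] = {a, b, d, f}
Applying B2's transfer function to that OUT value gives IN[B2] (row B2 above).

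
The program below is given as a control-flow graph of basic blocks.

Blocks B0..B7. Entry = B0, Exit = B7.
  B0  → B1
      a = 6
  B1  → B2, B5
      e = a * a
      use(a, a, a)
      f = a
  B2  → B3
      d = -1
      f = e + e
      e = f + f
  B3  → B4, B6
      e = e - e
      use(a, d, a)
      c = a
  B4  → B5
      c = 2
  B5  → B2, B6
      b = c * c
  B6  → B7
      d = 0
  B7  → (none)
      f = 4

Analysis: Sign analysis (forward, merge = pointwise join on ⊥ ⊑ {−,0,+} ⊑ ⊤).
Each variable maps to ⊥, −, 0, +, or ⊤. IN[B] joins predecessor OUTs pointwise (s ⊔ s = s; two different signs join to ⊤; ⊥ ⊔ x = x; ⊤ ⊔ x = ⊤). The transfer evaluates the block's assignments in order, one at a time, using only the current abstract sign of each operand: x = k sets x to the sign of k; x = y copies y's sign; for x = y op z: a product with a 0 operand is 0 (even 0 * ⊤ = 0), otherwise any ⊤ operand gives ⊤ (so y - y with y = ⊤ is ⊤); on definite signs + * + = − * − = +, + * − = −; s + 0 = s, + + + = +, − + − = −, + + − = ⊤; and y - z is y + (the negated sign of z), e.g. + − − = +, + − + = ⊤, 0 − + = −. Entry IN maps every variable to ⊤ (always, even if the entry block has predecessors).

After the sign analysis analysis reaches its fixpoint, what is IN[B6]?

Answer: {a: +, b: ⊤, c: ⊤, d: ⊤, e: ⊤, f: ⊤}

Trace:
Per-block solution:
  B0:  IN=(all ⊤)  OUT={a:+; rest ⊤}
  B1:  IN={a:+; rest ⊤}  OUT={a:+, e:+, f:+; rest ⊤}
  B2:  IN={a:+; rest ⊤}  OUT={a:+, d:-; rest ⊤}
  B3:  IN={a:+, d:-; rest ⊤}  OUT={a:+, c:+, d:-; rest ⊤}
  B4:  IN={a:+, c:+, d:-; rest ⊤}  OUT={a:+, c:+, d:-; rest ⊤}
  B5:  IN={a:+; rest ⊤}  OUT={a:+; rest ⊤}
  B6:  IN={a:+; rest ⊤}  OUT={a:+, d:0; rest ⊤}
  B7:  IN={a:+, d:0; rest ⊤}  OUT={a:+, d:0, f:+; rest ⊤}

Merge at B6: IN[B6] = OUT[B3] ⊔ OUT[B5] = {a: +, b: ⊤, c: ⊤, d: ⊤, e: ⊤, f: ⊤}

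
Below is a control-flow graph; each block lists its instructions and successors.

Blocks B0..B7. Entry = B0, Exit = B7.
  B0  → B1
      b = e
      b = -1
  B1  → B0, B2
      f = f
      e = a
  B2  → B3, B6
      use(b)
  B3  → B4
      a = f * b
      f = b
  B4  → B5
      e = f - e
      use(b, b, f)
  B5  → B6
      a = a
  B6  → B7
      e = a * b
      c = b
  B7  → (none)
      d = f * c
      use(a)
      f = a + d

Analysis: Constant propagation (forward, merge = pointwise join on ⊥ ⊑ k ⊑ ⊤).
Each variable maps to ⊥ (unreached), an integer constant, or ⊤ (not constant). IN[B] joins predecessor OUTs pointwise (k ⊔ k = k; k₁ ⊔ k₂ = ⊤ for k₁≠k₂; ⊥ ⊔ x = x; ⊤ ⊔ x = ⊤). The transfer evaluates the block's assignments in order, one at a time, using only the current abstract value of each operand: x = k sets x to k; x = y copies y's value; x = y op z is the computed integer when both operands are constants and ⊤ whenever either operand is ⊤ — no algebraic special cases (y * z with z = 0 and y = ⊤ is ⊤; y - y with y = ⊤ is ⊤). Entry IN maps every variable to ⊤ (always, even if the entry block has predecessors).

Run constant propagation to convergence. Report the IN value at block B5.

Per-block solution:
  B0:   IN=(all ⊤)   OUT={b:-1; rest ⊤}
  B1:   IN={b:-1; rest ⊤}   OUT={b:-1; rest ⊤}
  B2:   IN={b:-1; rest ⊤}   OUT={b:-1; rest ⊤}
  B3:   IN={b:-1; rest ⊤}   OUT={b:-1, f:-1; rest ⊤}
  B4:   IN={b:-1, f:-1; rest ⊤}   OUT={b:-1, f:-1; rest ⊤}
  B5:   IN={b:-1, f:-1; rest ⊤}   OUT={b:-1, f:-1; rest ⊤}
  B6:   IN={b:-1; rest ⊤}   OUT={b:-1, c:-1; rest ⊤}
  B7:   IN={b:-1, c:-1; rest ⊤}   OUT={b:-1, c:-1; rest ⊤}

Merge at B5: IN[B5] = OUT[B4] = {a: ⊤, b: -1, c: ⊤, d: ⊤, e: ⊤, f: -1}

Answer: {a: ⊤, b: -1, c: ⊤, d: ⊤, e: ⊤, f: -1}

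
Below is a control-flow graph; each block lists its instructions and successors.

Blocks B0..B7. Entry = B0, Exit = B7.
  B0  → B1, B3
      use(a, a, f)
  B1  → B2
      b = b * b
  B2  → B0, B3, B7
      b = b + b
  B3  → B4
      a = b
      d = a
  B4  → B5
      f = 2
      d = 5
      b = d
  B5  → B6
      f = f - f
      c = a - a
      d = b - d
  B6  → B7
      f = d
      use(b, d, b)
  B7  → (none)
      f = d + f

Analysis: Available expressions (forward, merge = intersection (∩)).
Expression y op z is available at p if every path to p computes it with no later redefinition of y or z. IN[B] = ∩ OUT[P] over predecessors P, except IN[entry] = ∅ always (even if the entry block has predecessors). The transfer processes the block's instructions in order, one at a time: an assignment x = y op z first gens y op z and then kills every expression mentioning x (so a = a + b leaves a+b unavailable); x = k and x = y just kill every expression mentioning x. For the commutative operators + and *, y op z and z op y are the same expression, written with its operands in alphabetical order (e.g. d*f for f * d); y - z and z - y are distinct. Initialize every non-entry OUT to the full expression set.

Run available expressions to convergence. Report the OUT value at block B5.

Fixpoint table:
  B0: | IN={} | OUT={}
  B1: | IN={} | OUT={}
  B2: | IN={} | OUT={}
  B3: | IN={} | OUT={}
  B4: | IN={} | OUT={}
  B5: | IN={} | OUT={a-a}
  B6: | IN={a-a} | OUT={a-a}
  B7: | IN={} | OUT={}

Merge at B5: IN[B5] = OUT[B4] = {}
Applying B5's transfer function to that IN value gives OUT[B5] (row B5 above).

Answer: {a-a}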